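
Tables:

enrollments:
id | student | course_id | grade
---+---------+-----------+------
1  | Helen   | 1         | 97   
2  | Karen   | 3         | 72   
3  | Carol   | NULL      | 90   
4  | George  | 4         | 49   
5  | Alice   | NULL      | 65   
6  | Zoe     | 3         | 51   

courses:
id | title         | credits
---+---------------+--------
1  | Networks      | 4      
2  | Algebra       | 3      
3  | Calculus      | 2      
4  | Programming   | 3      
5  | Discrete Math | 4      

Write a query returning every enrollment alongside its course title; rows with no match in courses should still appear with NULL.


LEFT JOIN keeps every row from enrollments (the left table); where course_id has no match in courses, the course columns become NULL. Walk through each enrollment:
  - enrollment 1 (Helen): course_id=1 -> matches Networks
  - enrollment 2 (Karen): course_id=3 -> matches Calculus
  - enrollment 3 (Carol): course_id=NULL, no match -> kept with NULL
  - enrollment 4 (George): course_id=4 -> matches Programming
  - enrollment 5 (Alice): course_id=NULL, no match -> kept with NULL
  - enrollment 6 (Zoe): course_id=3 -> matches Calculus
All 6 rows appear; 2 have NULL course.

SQL:
SELECT a.student, b.title AS course
FROM enrollments a
LEFT JOIN courses b ON a.course_id = b.id

Result:
student | course     
--------+------------
Helen   | Networks   
Karen   | Calculus   
Carol   | NULL       
George  | Programming
Alice   | NULL       
Zoe     | Calculus   


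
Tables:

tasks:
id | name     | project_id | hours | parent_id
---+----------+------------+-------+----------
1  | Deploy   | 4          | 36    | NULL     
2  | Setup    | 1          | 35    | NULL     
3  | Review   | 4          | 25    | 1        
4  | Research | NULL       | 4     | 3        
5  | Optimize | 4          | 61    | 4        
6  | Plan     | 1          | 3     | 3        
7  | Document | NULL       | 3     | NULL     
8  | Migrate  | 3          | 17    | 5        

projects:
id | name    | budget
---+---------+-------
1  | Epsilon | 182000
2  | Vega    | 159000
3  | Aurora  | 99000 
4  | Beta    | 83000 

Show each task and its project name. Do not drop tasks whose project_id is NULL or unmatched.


LEFT JOIN keeps every row from tasks (the left table); where project_id has no match in projects, the project columns become NULL. Walk through each task:
  - task 1 (Deploy): project_id=4 -> matches Beta
  - task 2 (Setup): project_id=1 -> matches Epsilon
  - task 3 (Review): project_id=4 -> matches Beta
  - task 4 (Research): project_id=NULL, no match -> kept with NULL
  - task 5 (Optimize): project_id=4 -> matches Beta
  - task 6 (Plan): project_id=1 -> matches Epsilon
  - task 7 (Document): project_id=NULL, no match -> kept with NULL
  - task 8 (Migrate): project_id=3 -> matches Aurora
All 8 rows appear; 2 have NULL project.

SQL:
SELECT a.name, b.name AS project
FROM tasks a
LEFT JOIN projects b ON a.project_id = b.id

Result:
name     | project
---------+--------
Deploy   | Beta   
Setup    | Epsilon
Review   | Beta   
Research | NULL   
Optimize | Beta   
Plan     | Epsilon
Document | NULL   
Migrate  | Aurora 


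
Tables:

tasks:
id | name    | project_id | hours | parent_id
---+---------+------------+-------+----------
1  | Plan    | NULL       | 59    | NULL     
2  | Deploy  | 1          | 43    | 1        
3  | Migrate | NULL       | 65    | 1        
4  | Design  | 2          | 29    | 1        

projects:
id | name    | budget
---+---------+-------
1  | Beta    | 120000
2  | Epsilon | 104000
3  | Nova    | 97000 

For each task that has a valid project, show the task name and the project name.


INNER JOIN keeps only tasks rows whose project_id matches an id in projects. Walk through each task:
  - task 1 (Plan): project_id=NULL, no match -> dropped
  - task 2 (Deploy): project_id=1 -> matches Beta
  - task 3 (Migrate): project_id=NULL, no match -> dropped
  - task 4 (Design): project_id=2 -> matches Epsilon
So 2 of 4 rows are dropped.

SQL:
SELECT a.name, b.name AS project
FROM tasks a
INNER JOIN projects b ON a.project_id = b.id

Result:
name   | project
-------+--------
Deploy | Beta   
Design | Epsilon


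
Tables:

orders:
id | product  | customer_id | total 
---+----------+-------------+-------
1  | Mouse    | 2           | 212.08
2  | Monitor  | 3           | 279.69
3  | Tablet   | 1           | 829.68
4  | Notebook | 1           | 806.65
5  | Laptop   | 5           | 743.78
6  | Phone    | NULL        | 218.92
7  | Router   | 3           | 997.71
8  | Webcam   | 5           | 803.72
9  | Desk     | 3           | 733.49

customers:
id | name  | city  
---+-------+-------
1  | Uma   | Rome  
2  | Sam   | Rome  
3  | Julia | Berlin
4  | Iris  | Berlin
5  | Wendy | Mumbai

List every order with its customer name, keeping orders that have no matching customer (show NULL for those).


LEFT JOIN keeps every row from orders (the left table); where customer_id has no match in customers, the customer columns become NULL. Walk through each order:
  - order 1 (Mouse): customer_id=2 -> matches Sam
  - order 2 (Monitor): customer_id=3 -> matches Julia
  - order 3 (Tablet): customer_id=1 -> matches Uma
  - order 4 (Notebook): customer_id=1 -> matches Uma
  - order 5 (Laptop): customer_id=5 -> matches Wendy
  - order 6 (Phone): customer_id=NULL, no match -> kept with NULL
  - order 7 (Router): customer_id=3 -> matches Julia
  - order 8 (Webcam): customer_id=5 -> matches Wendy
  - order 9 (Desk): customer_id=3 -> matches Julia
All 9 rows appear; 1 has NULL customer.

SQL:
SELECT a.product, b.name AS customer
FROM orders a
LEFT JOIN customers b ON a.customer_id = b.id

Result:
product  | customer
---------+---------
Mouse    | Sam     
Monitor  | Julia   
Tablet   | Uma     
Notebook | Uma     
Laptop   | Wendy   
Phone    | NULL    
Router   | Julia   
Webcam   | Wendy   
Desk     | Julia   


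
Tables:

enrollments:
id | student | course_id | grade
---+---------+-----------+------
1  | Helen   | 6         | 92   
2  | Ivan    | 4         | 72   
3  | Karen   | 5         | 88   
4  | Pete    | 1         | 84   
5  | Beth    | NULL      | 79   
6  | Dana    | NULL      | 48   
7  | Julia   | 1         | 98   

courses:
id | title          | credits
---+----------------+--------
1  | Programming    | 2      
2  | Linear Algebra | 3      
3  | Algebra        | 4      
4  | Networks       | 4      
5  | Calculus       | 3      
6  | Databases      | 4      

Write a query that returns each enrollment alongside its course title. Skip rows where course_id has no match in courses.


INNER JOIN keeps only enrollments rows whose course_id matches an id in courses. Walk through each enrollment:
  - enrollment 1 (Helen): course_id=6 -> matches Databases
  - enrollment 2 (Ivan): course_id=4 -> matches Networks
  - enrollment 3 (Karen): course_id=5 -> matches Calculus
  - enrollment 4 (Pete): course_id=1 -> matches Programming
  - enrollment 5 (Beth): course_id=NULL, no match -> dropped
  - enrollment 6 (Dana): course_id=NULL, no match -> dropped
  - enrollment 7 (Julia): course_id=1 -> matches Programming
So 2 of 7 rows are dropped.

SQL:
SELECT a.student, b.title AS course
FROM enrollments a
INNER JOIN courses b ON a.course_id = b.id

Result:
student | course     
--------+------------
Helen   | Databases  
Ivan    | Networks   
Karen   | Calculus   
Pete    | Programming
Julia   | Programming


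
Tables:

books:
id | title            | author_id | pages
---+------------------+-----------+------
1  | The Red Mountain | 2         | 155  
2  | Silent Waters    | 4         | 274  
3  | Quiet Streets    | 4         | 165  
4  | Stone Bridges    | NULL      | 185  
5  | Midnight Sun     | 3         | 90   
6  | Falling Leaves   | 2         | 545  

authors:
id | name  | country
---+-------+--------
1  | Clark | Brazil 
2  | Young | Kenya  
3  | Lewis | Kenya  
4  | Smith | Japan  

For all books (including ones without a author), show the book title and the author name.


LEFT JOIN keeps every row from books (the left table); where author_id has no match in authors, the author columns become NULL. Walk through each book:
  - book 1 (The Red Mountain): author_id=2 -> matches Young
  - book 2 (Silent Waters): author_id=4 -> matches Smith
  - book 3 (Quiet Streets): author_id=4 -> matches Smith
  - book 4 (Stone Bridges): author_id=NULL, no match -> kept with NULL
  - book 5 (Midnight Sun): author_id=3 -> matches Lewis
  - book 6 (Falling Leaves): author_id=2 -> matches Young
All 6 rows appear; 1 has NULL author.

SQL:
SELECT a.title, b.name AS author
FROM books a
LEFT JOIN authors b ON a.author_id = b.id

Result:
title            | author
-----------------+-------
The Red Mountain | Young 
Silent Waters    | Smith 
Quiet Streets    | Smith 
Stone Bridges    | NULL  
Midnight Sun     | Lewis 
Falling Leaves   | Young 


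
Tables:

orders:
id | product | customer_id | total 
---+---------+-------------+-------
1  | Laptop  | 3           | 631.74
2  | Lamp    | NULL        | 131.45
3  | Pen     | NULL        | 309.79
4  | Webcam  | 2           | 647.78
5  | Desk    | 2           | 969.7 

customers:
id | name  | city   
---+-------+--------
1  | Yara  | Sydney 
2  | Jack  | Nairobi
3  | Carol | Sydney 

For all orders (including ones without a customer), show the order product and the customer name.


LEFT JOIN keeps every row from orders (the left table); where customer_id has no match in customers, the customer columns become NULL. Walk through each order:
  - order 1 (Laptop): customer_id=3 -> matches Carol
  - order 2 (Lamp): customer_id=NULL, no match -> kept with NULL
  - order 3 (Pen): customer_id=NULL, no match -> kept with NULL
  - order 4 (Webcam): customer_id=2 -> matches Jack
  - order 5 (Desk): customer_id=2 -> matches Jack
All 5 rows appear; 2 have NULL customer.

SQL:
SELECT a.product, b.name AS customer
FROM orders a
LEFT JOIN customers b ON a.customer_id = b.id

Result:
product | customer
--------+---------
Laptop  | Carol   
Lamp    | NULL    
Pen     | NULL    
Webcam  | Jack    
Desk    | Jack    


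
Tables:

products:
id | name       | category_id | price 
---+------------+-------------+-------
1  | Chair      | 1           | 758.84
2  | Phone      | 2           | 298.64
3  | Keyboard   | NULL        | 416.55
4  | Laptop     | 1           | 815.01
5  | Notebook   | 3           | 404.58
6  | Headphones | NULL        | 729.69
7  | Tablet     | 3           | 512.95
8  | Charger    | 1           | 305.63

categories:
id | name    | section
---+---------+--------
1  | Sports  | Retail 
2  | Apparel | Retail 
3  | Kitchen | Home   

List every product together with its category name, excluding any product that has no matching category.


INNER JOIN keeps only products rows whose category_id matches an id in categories. Walk through each product:
  - product 1 (Chair): category_id=1 -> matches Sports
  - product 2 (Phone): category_id=2 -> matches Apparel
  - product 3 (Keyboard): category_id=NULL, no match -> dropped
  - product 4 (Laptop): category_id=1 -> matches Sports
  - product 5 (Notebook): category_id=3 -> matches Kitchen
  - product 6 (Headphones): category_id=NULL, no match -> dropped
  - product 7 (Tablet): category_id=3 -> matches Kitchen
  - product 8 (Charger): category_id=1 -> matches Sports
So 2 of 8 rows are dropped.

SQL:
SELECT a.name, b.name AS category
FROM products a
INNER JOIN categories b ON a.category_id = b.id

Result:
name     | category
---------+---------
Chair    | Sports  
Phone    | Apparel 
Laptop   | Sports  
Notebook | Kitchen 
Tablet   | Kitchen 
Charger  | Sports  


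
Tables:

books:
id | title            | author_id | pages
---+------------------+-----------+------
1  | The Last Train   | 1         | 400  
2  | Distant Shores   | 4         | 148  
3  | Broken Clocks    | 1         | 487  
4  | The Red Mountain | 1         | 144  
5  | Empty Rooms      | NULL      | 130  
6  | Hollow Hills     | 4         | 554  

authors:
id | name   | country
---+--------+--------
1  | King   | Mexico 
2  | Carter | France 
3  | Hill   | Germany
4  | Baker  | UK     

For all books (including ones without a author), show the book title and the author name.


LEFT JOIN keeps every row from books (the left table); where author_id has no match in authors, the author columns become NULL. Walk through each book:
  - book 1 (The Last Train): author_id=1 -> matches King
  - book 2 (Distant Shores): author_id=4 -> matches Baker
  - book 3 (Broken Clocks): author_id=1 -> matches King
  - book 4 (The Red Mountain): author_id=1 -> matches King
  - book 5 (Empty Rooms): author_id=NULL, no match -> kept with NULL
  - book 6 (Hollow Hills): author_id=4 -> matches Baker
All 6 rows appear; 1 has NULL author.

SQL:
SELECT a.title, b.name AS author
FROM books a
LEFT JOIN authors b ON a.author_id = b.id

Result:
title            | author
-----------------+-------
The Last Train   | King  
Distant Shores   | Baker 
Broken Clocks    | King  
The Red Mountain | King  
Empty Rooms      | NULL  
Hollow Hills     | Baker 


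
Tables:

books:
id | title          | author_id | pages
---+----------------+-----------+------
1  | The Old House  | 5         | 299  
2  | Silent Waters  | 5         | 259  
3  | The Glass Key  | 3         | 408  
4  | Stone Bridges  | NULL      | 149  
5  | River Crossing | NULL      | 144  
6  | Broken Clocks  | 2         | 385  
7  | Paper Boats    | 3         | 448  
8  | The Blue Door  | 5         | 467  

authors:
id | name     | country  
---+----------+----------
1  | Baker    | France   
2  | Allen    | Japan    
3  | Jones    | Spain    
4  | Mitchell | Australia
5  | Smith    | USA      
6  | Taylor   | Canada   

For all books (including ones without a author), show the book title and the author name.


LEFT JOIN keeps every row from books (the left table); where author_id has no match in authors, the author columns become NULL. Walk through each book:
  - book 1 (The Old House): author_id=5 -> matches Smith
  - book 2 (Silent Waters): author_id=5 -> matches Smith
  - book 3 (The Glass Key): author_id=3 -> matches Jones
  - book 4 (Stone Bridges): author_id=NULL, no match -> kept with NULL
  - book 5 (River Crossing): author_id=NULL, no match -> kept with NULL
  - book 6 (Broken Clocks): author_id=2 -> matches Allen
  - book 7 (Paper Boats): author_id=3 -> matches Jones
  - book 8 (The Blue Door): author_id=5 -> matches Smith
All 8 rows appear; 2 have NULL author.

SQL:
SELECT a.title, b.name AS author
FROM books a
LEFT JOIN authors b ON a.author_id = b.id

Result:
title          | author
---------------+-------
The Old House  | Smith 
Silent Waters  | Smith 
The Glass Key  | Jones 
Stone Bridges  | NULL  
River Crossing | NULL  
Broken Clocks  | Allen 
Paper Boats    | Jones 
The Blue Door  | Smith 


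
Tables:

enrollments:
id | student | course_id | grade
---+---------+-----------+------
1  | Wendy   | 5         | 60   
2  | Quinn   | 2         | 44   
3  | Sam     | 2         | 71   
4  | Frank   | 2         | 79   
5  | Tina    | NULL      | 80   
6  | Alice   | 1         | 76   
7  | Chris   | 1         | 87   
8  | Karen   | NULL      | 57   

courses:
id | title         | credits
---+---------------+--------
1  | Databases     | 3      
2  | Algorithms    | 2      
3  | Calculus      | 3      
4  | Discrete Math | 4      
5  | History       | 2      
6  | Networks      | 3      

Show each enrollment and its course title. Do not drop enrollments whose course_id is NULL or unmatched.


LEFT JOIN keeps every row from enrollments (the left table); where course_id has no match in courses, the course columns become NULL. Walk through each enrollment:
  - enrollment 1 (Wendy): course_id=5 -> matches History
  - enrollment 2 (Quinn): course_id=2 -> matches Algorithms
  - enrollment 3 (Sam): course_id=2 -> matches Algorithms
  - enrollment 4 (Frank): course_id=2 -> matches Algorithms
  - enrollment 5 (Tina): course_id=NULL, no match -> kept with NULL
  - enrollment 6 (Alice): course_id=1 -> matches Databases
  - enrollment 7 (Chris): course_id=1 -> matches Databases
  - enrollment 8 (Karen): course_id=NULL, no match -> kept with NULL
All 8 rows appear; 2 have NULL course.

SQL:
SELECT a.student, b.title AS course
FROM enrollments a
LEFT JOIN courses b ON a.course_id = b.id

Result:
student | course    
--------+-----------
Wendy   | History   
Quinn   | Algorithms
Sam     | Algorithms
Frank   | Algorithms
Tina    | NULL      
Alice   | Databases 
Chris   | Databases 
Karen   | NULL      


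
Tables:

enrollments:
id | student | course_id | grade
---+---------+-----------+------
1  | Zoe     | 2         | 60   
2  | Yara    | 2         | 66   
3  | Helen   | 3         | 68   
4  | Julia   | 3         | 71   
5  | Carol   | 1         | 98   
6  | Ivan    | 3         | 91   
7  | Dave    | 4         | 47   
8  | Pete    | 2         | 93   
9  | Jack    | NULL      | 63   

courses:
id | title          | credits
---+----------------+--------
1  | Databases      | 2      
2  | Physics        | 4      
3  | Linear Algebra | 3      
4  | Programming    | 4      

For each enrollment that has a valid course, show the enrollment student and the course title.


INNER JOIN keeps only enrollments rows whose course_id matches an id in courses. Walk through each enrollment:
  - enrollment 1 (Zoe): course_id=2 -> matches Physics
  - enrollment 2 (Yara): course_id=2 -> matches Physics
  - enrollment 3 (Helen): course_id=3 -> matches Linear Algebra
  - enrollment 4 (Julia): course_id=3 -> matches Linear Algebra
  - enrollment 5 (Carol): course_id=1 -> matches Databases
  - enrollment 6 (Ivan): course_id=3 -> matches Linear Algebra
  - enrollment 7 (Dave): course_id=4 -> matches Programming
  - enrollment 8 (Pete): course_id=2 -> matches Physics
  - enrollment 9 (Jack): course_id=NULL, no match -> dropped
So 1 of 9 rows is dropped.

SQL:
SELECT a.student, b.title AS course
FROM enrollments a
INNER JOIN courses b ON a.course_id = b.id

Result:
student | course        
--------+---------------
Zoe     | Physics       
Yara    | Physics       
Helen   | Linear Algebra
Julia   | Linear Algebra
Carol   | Databases     
Ivan    | Linear Algebra
Dave    | Programming   
Pete    | Physics       


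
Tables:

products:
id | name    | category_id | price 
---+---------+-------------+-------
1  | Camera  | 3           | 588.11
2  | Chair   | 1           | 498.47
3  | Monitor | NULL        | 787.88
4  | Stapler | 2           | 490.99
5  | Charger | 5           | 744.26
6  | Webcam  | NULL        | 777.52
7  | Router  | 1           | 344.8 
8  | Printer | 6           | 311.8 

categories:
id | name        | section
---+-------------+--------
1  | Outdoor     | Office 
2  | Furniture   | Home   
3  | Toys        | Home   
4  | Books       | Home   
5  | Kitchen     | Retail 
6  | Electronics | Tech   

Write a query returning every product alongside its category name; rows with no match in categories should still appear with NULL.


LEFT JOIN keeps every row from products (the left table); where category_id has no match in categories, the category columns become NULL. Walk through each product:
  - product 1 (Camera): category_id=3 -> matches Toys
  - product 2 (Chair): category_id=1 -> matches Outdoor
  - product 3 (Monitor): category_id=NULL, no match -> kept with NULL
  - product 4 (Stapler): category_id=2 -> matches Furniture
  - product 5 (Charger): category_id=5 -> matches Kitchen
  - product 6 (Webcam): category_id=NULL, no match -> kept with NULL
  - product 7 (Router): category_id=1 -> matches Outdoor
  - product 8 (Printer): category_id=6 -> matches Electronics
All 8 rows appear; 2 have NULL category.

SQL:
SELECT a.name, b.name AS category
FROM products a
LEFT JOIN categories b ON a.category_id = b.id

Result:
name    | category   
--------+------------
Camera  | Toys       
Chair   | Outdoor    
Monitor | NULL       
Stapler | Furniture  
Charger | Kitchen    
Webcam  | NULL       
Router  | Outdoor    
Printer | Electronics


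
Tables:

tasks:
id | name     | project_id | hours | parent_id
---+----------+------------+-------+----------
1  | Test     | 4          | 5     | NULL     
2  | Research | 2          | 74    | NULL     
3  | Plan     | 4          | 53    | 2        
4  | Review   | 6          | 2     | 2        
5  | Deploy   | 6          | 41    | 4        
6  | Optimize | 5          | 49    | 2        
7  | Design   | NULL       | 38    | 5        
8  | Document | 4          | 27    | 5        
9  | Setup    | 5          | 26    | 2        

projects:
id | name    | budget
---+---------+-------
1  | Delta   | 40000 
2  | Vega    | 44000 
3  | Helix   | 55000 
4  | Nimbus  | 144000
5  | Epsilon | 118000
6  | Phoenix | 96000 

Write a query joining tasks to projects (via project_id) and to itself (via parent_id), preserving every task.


Two LEFT JOINs from the same base table tasks: one to projects via project_id, one to tasks itself via parent_id. Both are LEFT so every task is preserved.
Match against projects:
  - task 1 (Test): project_id=4 -> matches Nimbus
  - task 2 (Research): project_id=2 -> matches Vega
  - task 3 (Plan): project_id=4 -> matches Nimbus
  - task 4 (Review): project_id=6 -> matches Phoenix
  - task 5 (Deploy): project_id=6 -> matches Phoenix
  - task 6 (Optimize): project_id=5 -> matches Epsilon
  - task 7 (Design): project_id=NULL, no match -> kept with NULL
  - task 8 (Document): project_id=4 -> matches Nimbus
  - task 9 (Setup): project_id=5 -> matches Epsilon
Match against tasks (self):
  - task 1 (Test): parent_id=NULL -> NULL
  - task 2 (Research): parent_id=NULL -> NULL
  - task 3 (Plan): parent_id=2 -> Research
  - task 4 (Review): parent_id=2 -> Research
  - task 5 (Deploy): parent_id=4 -> Review
  - task 6 (Optimize): parent_id=2 -> Research
  - task 7 (Design): parent_id=5 -> Deploy
  - task 8 (Document): parent_id=5 -> Deploy
  - task 9 (Setup): parent_id=2 -> Research

SQL:
SELECT a.name, b.name AS project, c.name AS parent
FROM tasks a
LEFT JOIN projects b ON a.project_id = b.id
LEFT JOIN tasks c ON a.parent_id = c.id

Result:
name     | project | parent  
---------+---------+---------
Test     | Nimbus  | NULL    
Research | Vega    | NULL    
Plan     | Nimbus  | Research
Review   | Phoenix | Research
Deploy   | Phoenix | Review  
Optimize | Epsilon | Research
Design   | NULL    | Deploy  
Document | Nimbus  | Deploy  
Setup    | Epsilon | Research


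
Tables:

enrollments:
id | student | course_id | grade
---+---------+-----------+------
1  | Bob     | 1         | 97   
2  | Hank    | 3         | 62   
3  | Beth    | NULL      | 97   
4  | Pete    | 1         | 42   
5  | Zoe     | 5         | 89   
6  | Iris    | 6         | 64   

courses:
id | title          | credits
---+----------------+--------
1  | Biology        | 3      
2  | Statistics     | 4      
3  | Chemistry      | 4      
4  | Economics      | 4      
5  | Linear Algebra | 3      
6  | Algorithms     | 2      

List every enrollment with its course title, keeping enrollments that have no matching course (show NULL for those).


LEFT JOIN keeps every row from enrollments (the left table); where course_id has no match in courses, the course columns become NULL. Walk through each enrollment:
  - enrollment 1 (Bob): course_id=1 -> matches Biology
  - enrollment 2 (Hank): course_id=3 -> matches Chemistry
  - enrollment 3 (Beth): course_id=NULL, no match -> kept with NULL
  - enrollment 4 (Pete): course_id=1 -> matches Biology
  - enrollment 5 (Zoe): course_id=5 -> matches Linear Algebra
  - enrollment 6 (Iris): course_id=6 -> matches Algorithms
All 6 rows appear; 1 has NULL course.

SQL:
SELECT a.student, b.title AS course
FROM enrollments a
LEFT JOIN courses b ON a.course_id = b.id

Result:
student | course        
--------+---------------
Bob     | Biology       
Hank    | Chemistry     
Beth    | NULL          
Pete    | Biology       
Zoe     | Linear Algebra
Iris    | Algorithms    


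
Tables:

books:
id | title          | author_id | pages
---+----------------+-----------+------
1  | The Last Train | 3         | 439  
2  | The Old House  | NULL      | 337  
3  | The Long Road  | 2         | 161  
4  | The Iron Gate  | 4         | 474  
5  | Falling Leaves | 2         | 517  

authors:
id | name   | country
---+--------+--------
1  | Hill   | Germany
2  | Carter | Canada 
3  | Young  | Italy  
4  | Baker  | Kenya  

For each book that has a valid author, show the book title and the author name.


INNER JOIN keeps only books rows whose author_id matches an id in authors. Walk through each book:
  - book 1 (The Last Train): author_id=3 -> matches Young
  - book 2 (The Old House): author_id=NULL, no match -> dropped
  - book 3 (The Long Road): author_id=2 -> matches Carter
  - book 4 (The Iron Gate): author_id=4 -> matches Baker
  - book 5 (Falling Leaves): author_id=2 -> matches Carter
So 1 of 5 rows is dropped.

SQL:
SELECT a.title, b.name AS author
FROM books a
INNER JOIN authors b ON a.author_id = b.id

Result:
title          | author
---------------+-------
The Last Train | Young 
The Long Road  | Carter
The Iron Gate  | Baker 
Falling Leaves | Carter


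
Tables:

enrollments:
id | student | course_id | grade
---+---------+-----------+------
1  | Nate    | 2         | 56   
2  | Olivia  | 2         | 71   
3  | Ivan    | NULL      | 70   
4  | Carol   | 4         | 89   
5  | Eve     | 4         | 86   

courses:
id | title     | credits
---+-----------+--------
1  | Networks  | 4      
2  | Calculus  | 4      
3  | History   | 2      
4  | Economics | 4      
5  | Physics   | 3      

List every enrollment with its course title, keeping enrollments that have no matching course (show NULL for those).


LEFT JOIN keeps every row from enrollments (the left table); where course_id has no match in courses, the course columns become NULL. Walk through each enrollment:
  - enrollment 1 (Nate): course_id=2 -> matches Calculus
  - enrollment 2 (Olivia): course_id=2 -> matches Calculus
  - enrollment 3 (Ivan): course_id=NULL, no match -> kept with NULL
  - enrollment 4 (Carol): course_id=4 -> matches Economics
  - enrollment 5 (Eve): course_id=4 -> matches Economics
All 5 rows appear; 1 has NULL course.

SQL:
SELECT a.student, b.title AS course
FROM enrollments a
LEFT JOIN courses b ON a.course_id = b.id

Result:
student | course   
--------+----------
Nate    | Calculus 
Olivia  | Calculus 
Ivan    | NULL     
Carol   | Economics
Eve     | Economics


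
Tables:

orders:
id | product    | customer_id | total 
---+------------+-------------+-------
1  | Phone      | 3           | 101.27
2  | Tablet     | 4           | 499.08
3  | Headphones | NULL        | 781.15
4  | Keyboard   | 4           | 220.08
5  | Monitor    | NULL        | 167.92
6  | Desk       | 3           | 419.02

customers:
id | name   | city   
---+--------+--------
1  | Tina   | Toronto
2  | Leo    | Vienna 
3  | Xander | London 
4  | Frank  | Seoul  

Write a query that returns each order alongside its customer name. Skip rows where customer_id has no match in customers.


INNER JOIN keeps only orders rows whose customer_id matches an id in customers. Walk through each order:
  - order 1 (Phone): customer_id=3 -> matches Xander
  - order 2 (Tablet): customer_id=4 -> matches Frank
  - order 3 (Headphones): customer_id=NULL, no match -> dropped
  - order 4 (Keyboard): customer_id=4 -> matches Frank
  - order 5 (Monitor): customer_id=NULL, no match -> dropped
  - order 6 (Desk): customer_id=3 -> matches Xander
So 2 of 6 rows are dropped.

SQL:
SELECT a.product, b.name AS customer
FROM orders a
INNER JOIN customers b ON a.customer_id = b.id

Result:
product  | customer
---------+---------
Phone    | Xander  
Tablet   | Frank   
Keyboard | Frank   
Desk     | Xander  


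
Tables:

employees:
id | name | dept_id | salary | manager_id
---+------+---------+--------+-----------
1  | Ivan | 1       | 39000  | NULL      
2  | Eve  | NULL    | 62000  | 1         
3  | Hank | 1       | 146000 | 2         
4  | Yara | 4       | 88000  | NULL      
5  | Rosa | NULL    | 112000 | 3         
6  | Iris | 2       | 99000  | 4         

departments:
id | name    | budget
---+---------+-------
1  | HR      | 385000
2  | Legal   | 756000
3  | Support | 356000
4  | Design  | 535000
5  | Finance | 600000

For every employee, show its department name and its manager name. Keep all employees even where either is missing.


Two LEFT JOINs from the same base table employees: one to departments via dept_id, one to employees itself via manager_id. Both are LEFT so every employee is preserved.
Match against departments:
  - employee 1 (Ivan): dept_id=1 -> matches HR
  - employee 2 (Eve): dept_id=NULL, no match -> kept with NULL
  - employee 3 (Hank): dept_id=1 -> matches HR
  - employee 4 (Yara): dept_id=4 -> matches Design
  - employee 5 (Rosa): dept_id=NULL, no match -> kept with NULL
  - employee 6 (Iris): dept_id=2 -> matches Legal
Match against employees (self):
  - employee 1 (Ivan): manager_id=NULL -> NULL
  - employee 2 (Eve): manager_id=1 -> Ivan
  - employee 3 (Hank): manager_id=2 -> Eve
  - employee 4 (Yara): manager_id=NULL -> NULL
  - employee 5 (Rosa): manager_id=3 -> Hank
  - employee 6 (Iris): manager_id=4 -> Yara

SQL:
SELECT a.name, b.name AS department, c.name AS manager
FROM employees a
LEFT JOIN departments b ON a.dept_id = b.id
LEFT JOIN employees c ON a.manager_id = c.id

Result:
name | department | manager
-----+------------+--------
Ivan | HR         | NULL   
Eve  | NULL       | Ivan   
Hank | HR         | Eve    
Yara | Design     | NULL   
Rosa | NULL       | Hank   
Iris | Legal      | Yara   


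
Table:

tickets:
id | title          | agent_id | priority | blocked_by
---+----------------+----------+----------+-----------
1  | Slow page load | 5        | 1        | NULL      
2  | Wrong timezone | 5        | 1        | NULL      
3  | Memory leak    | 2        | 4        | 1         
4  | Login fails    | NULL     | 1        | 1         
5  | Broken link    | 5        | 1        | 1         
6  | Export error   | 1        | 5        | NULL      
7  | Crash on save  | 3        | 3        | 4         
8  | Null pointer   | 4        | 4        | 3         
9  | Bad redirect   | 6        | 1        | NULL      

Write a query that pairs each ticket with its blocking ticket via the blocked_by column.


This is a self-join: tickets is joined to a second copy of itself, matching each row's blocked_by to another row's id. Use LEFT JOIN so rows with blocked_by=NULL are kept.
  - ticket 1 (Slow page load): blocked_by=NULL -> NULL
  - ticket 2 (Wrong timezone): blocked_by=NULL -> NULL
  - ticket 3 (Memory leak): blocked_by=1 -> Slow page load
  - ticket 4 (Login fails): blocked_by=1 -> Slow page load
  - ticket 5 (Broken link): blocked_by=1 -> Slow page load
  - ticket 6 (Export error): blocked_by=NULL -> NULL
  - ticket 7 (Crash on save): blocked_by=4 -> Login fails
  - ticket 8 (Null pointer): blocked_by=3 -> Memory leak
  - ticket 9 (Bad redirect): blocked_by=NULL -> NULL

SQL:
SELECT a.title AS item, b.title AS blocked_by
FROM tickets a
LEFT JOIN tickets b ON a.blocked_by = b.id

Result:
item           | blocked_by    
---------------+---------------
Slow page load | NULL          
Wrong timezone | NULL          
Memory leak    | Slow page load
Login fails    | Slow page load
Broken link    | Slow page load
Export error   | NULL          
Crash on save  | Login fails   
Null pointer   | Memory leak   
Bad redirect   | NULL          


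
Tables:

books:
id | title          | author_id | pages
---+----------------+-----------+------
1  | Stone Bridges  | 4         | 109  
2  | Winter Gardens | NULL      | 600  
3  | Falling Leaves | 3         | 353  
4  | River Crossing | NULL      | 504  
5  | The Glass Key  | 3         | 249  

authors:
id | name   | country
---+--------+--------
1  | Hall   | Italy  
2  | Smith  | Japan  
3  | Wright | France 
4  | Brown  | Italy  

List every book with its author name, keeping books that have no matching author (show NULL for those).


LEFT JOIN keeps every row from books (the left table); where author_id has no match in authors, the author columns become NULL. Walk through each book:
  - book 1 (Stone Bridges): author_id=4 -> matches Brown
  - book 2 (Winter Gardens): author_id=NULL, no match -> kept with NULL
  - book 3 (Falling Leaves): author_id=3 -> matches Wright
  - book 4 (River Crossing): author_id=NULL, no match -> kept with NULL
  - book 5 (The Glass Key): author_id=3 -> matches Wright
All 5 rows appear; 2 have NULL author.

SQL:
SELECT a.title, b.name AS author
FROM books a
LEFT JOIN authors b ON a.author_id = b.id

Result:
title          | author
---------------+-------
Stone Bridges  | Brown 
Winter Gardens | NULL  
Falling Leaves | Wright
River Crossing | NULL  
The Glass Key  | Wright


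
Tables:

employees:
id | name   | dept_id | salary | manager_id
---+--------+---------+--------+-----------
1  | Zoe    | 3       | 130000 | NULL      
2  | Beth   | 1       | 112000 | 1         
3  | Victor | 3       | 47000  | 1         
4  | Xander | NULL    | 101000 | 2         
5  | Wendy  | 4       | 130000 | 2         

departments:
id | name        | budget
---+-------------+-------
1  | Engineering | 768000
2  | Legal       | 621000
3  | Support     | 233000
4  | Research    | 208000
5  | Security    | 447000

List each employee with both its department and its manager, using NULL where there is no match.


Two LEFT JOINs from the same base table employees: one to departments via dept_id, one to employees itself via manager_id. Both are LEFT so every employee is preserved.
Match against departments:
  - employee 1 (Zoe): dept_id=3 -> matches Support
  - employee 2 (Beth): dept_id=1 -> matches Engineering
  - employee 3 (Victor): dept_id=3 -> matches Support
  - employee 4 (Xander): dept_id=NULL, no match -> kept with NULL
  - employee 5 (Wendy): dept_id=4 -> matches Research
Match against employees (self):
  - employee 1 (Zoe): manager_id=NULL -> NULL
  - employee 2 (Beth): manager_id=1 -> Zoe
  - employee 3 (Victor): manager_id=1 -> Zoe
  - employee 4 (Xander): manager_id=2 -> Beth
  - employee 5 (Wendy): manager_id=2 -> Beth

SQL:
SELECT a.name, b.name AS department, c.name AS manager
FROM employees a
LEFT JOIN departments b ON a.dept_id = b.id
LEFT JOIN employees c ON a.manager_id = c.id

Result:
name   | department  | manager
-------+-------------+--------
Zoe    | Support     | NULL   
Beth   | Engineering | Zoe    
Victor | Support     | Zoe    
Xander | NULL        | Beth   
Wendy  | Research    | Beth   


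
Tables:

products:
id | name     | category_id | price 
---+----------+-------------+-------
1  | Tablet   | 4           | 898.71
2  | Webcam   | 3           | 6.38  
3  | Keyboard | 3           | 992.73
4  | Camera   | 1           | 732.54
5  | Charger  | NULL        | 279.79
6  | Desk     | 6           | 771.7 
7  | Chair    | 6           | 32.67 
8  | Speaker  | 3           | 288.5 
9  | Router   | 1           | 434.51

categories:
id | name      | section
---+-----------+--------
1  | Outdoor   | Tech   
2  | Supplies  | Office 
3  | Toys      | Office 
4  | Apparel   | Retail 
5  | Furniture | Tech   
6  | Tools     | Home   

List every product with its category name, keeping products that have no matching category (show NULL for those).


LEFT JOIN keeps every row from products (the left table); where category_id has no match in categories, the category columns become NULL. Walk through each product:
  - product 1 (Tablet): category_id=4 -> matches Apparel
  - product 2 (Webcam): category_id=3 -> matches Toys
  - product 3 (Keyboard): category_id=3 -> matches Toys
  - product 4 (Camera): category_id=1 -> matches Outdoor
  - product 5 (Charger): category_id=NULL, no match -> kept with NULL
  - product 6 (Desk): category_id=6 -> matches Tools
  - product 7 (Chair): category_id=6 -> matches Tools
  - product 8 (Speaker): category_id=3 -> matches Toys
  - product 9 (Router): category_id=1 -> matches Outdoor
All 9 rows appear; 1 has NULL category.

SQL:
SELECT a.name, b.name AS category
FROM products a
LEFT JOIN categories b ON a.category_id = b.id

Result:
name     | category
---------+---------
Tablet   | Apparel 
Webcam   | Toys    
Keyboard | Toys    
Camera   | Outdoor 
Charger  | NULL    
Desk     | Tools   
Chair    | Tools   
Speaker  | Toys    
Router   | Outdoor 


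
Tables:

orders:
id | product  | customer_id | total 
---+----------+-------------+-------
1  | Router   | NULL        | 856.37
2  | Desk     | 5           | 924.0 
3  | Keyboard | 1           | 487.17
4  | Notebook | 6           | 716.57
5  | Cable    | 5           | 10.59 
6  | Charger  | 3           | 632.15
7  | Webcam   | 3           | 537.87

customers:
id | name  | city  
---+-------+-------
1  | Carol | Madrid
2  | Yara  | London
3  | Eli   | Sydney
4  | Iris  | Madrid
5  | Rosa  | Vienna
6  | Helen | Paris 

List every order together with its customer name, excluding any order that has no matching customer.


INNER JOIN keeps only orders rows whose customer_id matches an id in customers. Walk through each order:
  - order 1 (Router): customer_id=NULL, no match -> dropped
  - order 2 (Desk): customer_id=5 -> matches Rosa
  - order 3 (Keyboard): customer_id=1 -> matches Carol
  - order 4 (Notebook): customer_id=6 -> matches Helen
  - order 5 (Cable): customer_id=5 -> matches Rosa
  - order 6 (Charger): customer_id=3 -> matches Eli
  - order 7 (Webcam): customer_id=3 -> matches Eli
So 1 of 7 rows is dropped.

SQL:
SELECT a.product, b.name AS customer
FROM orders a
INNER JOIN customers b ON a.customer_id = b.id

Result:
product  | customer
---------+---------
Desk     | Rosa    
Keyboard | Carol   
Notebook | Helen   
Cable    | Rosa    
Charger  | Eli     
Webcam   | Eli     


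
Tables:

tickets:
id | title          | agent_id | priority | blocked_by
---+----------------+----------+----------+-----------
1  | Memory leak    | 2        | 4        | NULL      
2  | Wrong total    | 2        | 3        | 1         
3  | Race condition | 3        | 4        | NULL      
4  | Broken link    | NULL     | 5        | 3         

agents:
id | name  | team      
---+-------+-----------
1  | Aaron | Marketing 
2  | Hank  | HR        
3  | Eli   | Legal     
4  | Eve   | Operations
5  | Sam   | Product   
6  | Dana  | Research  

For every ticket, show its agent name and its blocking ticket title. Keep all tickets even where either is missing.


Two LEFT JOINs from the same base table tickets: one to agents via agent_id, one to tickets itself via blocked_by. Both are LEFT so every ticket is preserved.
Match against agents:
  - ticket 1 (Memory leak): agent_id=2 -> matches Hank
  - ticket 2 (Wrong total): agent_id=2 -> matches Hank
  - ticket 3 (Race condition): agent_id=3 -> matches Eli
  - ticket 4 (Broken link): agent_id=NULL, no match -> kept with NULL
Match against tickets (self):
  - ticket 1 (Memory leak): blocked_by=NULL -> NULL
  - ticket 2 (Wrong total): blocked_by=1 -> Memory leak
  - ticket 3 (Race condition): blocked_by=NULL -> NULL
  - ticket 4 (Broken link): blocked_by=3 -> Race condition

SQL:
SELECT a.title, b.name AS agent, c.title AS blocked_by
FROM tickets a
LEFT JOIN agents b ON a.agent_id = b.id
LEFT JOIN tickets c ON a.blocked_by = c.id

Result:
title          | agent | blocked_by    
---------------+-------+---------------
Memory leak    | Hank  | NULL          
Wrong total    | Hank  | Memory leak   
Race condition | Eli   | NULL          
Broken link    | NULL  | Race condition


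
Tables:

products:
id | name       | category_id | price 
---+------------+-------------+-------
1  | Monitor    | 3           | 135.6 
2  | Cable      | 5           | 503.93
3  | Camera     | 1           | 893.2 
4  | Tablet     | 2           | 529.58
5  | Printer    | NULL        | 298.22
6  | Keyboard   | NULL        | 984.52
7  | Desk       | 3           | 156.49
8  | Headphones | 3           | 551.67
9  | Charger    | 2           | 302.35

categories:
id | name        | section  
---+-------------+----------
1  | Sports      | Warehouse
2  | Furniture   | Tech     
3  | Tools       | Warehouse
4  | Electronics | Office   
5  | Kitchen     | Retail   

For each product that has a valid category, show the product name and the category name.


INNER JOIN keeps only products rows whose category_id matches an id in categories. Walk through each product:
  - product 1 (Monitor): category_id=3 -> matches Tools
  - product 2 (Cable): category_id=5 -> matches Kitchen
  - product 3 (Camera): category_id=1 -> matches Sports
  - product 4 (Tablet): category_id=2 -> matches Furniture
  - product 5 (Printer): category_id=NULL, no match -> dropped
  - product 6 (Keyboard): category_id=NULL, no match -> dropped
  - product 7 (Desk): category_id=3 -> matches Tools
  - product 8 (Headphones): category_id=3 -> matches Tools
  - product 9 (Charger): category_id=2 -> matches Furniture
So 2 of 9 rows are dropped.

SQL:
SELECT a.name, b.name AS category
FROM products a
INNER JOIN categories b ON a.category_id = b.id

Result:
name       | category 
-----------+----------
Monitor    | Tools    
Cable      | Kitchen  
Camera     | Sports   
Tablet     | Furniture
Desk       | Tools    
Headphones | Tools    
Charger    | Furniture
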